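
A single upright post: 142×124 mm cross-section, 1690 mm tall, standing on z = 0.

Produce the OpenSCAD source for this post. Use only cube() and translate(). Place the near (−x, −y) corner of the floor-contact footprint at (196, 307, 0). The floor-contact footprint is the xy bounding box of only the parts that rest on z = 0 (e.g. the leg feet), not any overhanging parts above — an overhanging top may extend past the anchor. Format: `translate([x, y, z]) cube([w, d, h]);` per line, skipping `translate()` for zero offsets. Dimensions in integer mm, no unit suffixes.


translate([196, 307, 0]) cube([142, 124, 1690]);


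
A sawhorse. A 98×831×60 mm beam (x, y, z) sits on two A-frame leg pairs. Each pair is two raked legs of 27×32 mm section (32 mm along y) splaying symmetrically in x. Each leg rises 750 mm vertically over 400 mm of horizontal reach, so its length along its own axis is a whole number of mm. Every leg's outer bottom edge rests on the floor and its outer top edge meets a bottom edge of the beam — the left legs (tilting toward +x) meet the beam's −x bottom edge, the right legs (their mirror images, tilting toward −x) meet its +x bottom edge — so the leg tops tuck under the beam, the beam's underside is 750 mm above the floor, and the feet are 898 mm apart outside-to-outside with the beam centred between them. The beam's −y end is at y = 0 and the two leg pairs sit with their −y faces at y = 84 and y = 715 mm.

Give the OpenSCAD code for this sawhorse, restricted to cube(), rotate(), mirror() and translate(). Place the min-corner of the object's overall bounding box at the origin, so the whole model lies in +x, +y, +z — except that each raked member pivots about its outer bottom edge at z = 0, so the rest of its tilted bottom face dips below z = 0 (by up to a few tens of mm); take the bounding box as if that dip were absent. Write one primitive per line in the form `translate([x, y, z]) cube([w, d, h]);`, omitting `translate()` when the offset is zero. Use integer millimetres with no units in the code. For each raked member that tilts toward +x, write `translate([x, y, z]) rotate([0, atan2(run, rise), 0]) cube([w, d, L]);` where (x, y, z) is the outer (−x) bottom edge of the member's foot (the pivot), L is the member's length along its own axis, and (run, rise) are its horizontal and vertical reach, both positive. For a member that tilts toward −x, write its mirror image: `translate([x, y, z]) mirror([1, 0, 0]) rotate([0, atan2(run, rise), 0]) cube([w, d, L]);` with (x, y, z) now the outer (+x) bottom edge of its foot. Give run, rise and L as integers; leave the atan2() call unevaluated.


translate([400, 0, 750]) cube([98, 831, 60]);
translate([0, 84, 0]) rotate([0, atan2(400, 750), 0]) cube([27, 32, 850]);
translate([898, 84, 0]) mirror([1, 0, 0]) rotate([0, atan2(400, 750), 0]) cube([27, 32, 850]);
translate([0, 715, 0]) rotate([0, atan2(400, 750), 0]) cube([27, 32, 850]);
translate([898, 715, 0]) mirror([1, 0, 0]) rotate([0, atan2(400, 750), 0]) cube([27, 32, 850]);


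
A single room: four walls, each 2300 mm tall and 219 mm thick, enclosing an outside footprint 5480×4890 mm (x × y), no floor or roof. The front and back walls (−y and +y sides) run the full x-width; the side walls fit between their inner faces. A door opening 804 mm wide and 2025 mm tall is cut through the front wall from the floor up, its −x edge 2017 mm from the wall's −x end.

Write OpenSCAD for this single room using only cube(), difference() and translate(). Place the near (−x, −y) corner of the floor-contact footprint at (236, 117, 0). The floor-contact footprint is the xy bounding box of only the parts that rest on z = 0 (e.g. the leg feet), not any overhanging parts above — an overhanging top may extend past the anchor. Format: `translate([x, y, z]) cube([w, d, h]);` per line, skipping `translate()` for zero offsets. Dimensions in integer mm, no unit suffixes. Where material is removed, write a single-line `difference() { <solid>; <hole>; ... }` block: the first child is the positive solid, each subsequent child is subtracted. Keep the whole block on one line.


difference() { translate([236, 117, 0]) cube([5480, 219, 2300]); translate([2253, 117, 0]) cube([804, 219, 2025]); }
translate([236, 4788, 0]) cube([5480, 219, 2300]);
translate([236, 336, 0]) cube([219, 4452, 2300]);
translate([5497, 336, 0]) cube([219, 4452, 2300]);


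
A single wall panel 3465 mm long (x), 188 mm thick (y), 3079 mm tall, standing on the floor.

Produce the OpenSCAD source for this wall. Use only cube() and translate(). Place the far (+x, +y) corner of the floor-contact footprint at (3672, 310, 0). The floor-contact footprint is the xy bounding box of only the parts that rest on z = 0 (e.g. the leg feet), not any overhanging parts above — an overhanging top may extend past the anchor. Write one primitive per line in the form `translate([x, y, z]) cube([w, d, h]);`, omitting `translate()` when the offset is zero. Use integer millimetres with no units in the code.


translate([207, 122, 0]) cube([3465, 188, 3079]);


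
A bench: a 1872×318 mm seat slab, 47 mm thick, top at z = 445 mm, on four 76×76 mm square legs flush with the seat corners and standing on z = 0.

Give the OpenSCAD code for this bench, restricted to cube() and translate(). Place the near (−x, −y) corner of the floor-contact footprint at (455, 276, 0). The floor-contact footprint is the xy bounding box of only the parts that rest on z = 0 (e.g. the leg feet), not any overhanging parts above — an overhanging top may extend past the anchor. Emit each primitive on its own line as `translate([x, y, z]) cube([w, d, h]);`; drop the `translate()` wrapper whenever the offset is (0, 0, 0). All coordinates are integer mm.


translate([455, 276, 398]) cube([1872, 318, 47]);
translate([455, 276, 0]) cube([76, 76, 398]);
translate([455, 518, 0]) cube([76, 76, 398]);
translate([2251, 276, 0]) cube([76, 76, 398]);
translate([2251, 518, 0]) cube([76, 76, 398]);


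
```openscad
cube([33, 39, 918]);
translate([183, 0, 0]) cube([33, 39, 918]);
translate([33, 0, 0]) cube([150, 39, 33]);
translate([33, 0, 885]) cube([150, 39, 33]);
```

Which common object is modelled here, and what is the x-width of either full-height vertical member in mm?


A picture frame. The border width is 33 mm.

Four thin pieces enclosing a rectangular opening — a picture frame. The two full-height stiles are 918 mm tall; the top rail sits at z = 885 and is 33 mm tall, so the border above the opening is 918 − 885 = 33 mm, matching the stile x-width.


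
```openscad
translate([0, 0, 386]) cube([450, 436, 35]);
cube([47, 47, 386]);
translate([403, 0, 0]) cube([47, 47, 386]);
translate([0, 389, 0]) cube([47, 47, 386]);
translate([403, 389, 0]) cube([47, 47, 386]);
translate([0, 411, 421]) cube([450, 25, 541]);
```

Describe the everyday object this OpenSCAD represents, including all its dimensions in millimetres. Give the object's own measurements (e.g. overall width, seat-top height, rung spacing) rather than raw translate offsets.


A chair. The seat is a 450×436×35 mm slab with its top at z = 421 mm, on four 47×47 mm corner legs (flush with the seat edges, standing on z = 0). A flat backrest 25 mm thick, 541 mm tall, spans the full seat width and rises from the seat top along its +y edge, rear face flush with the rear of the seat.


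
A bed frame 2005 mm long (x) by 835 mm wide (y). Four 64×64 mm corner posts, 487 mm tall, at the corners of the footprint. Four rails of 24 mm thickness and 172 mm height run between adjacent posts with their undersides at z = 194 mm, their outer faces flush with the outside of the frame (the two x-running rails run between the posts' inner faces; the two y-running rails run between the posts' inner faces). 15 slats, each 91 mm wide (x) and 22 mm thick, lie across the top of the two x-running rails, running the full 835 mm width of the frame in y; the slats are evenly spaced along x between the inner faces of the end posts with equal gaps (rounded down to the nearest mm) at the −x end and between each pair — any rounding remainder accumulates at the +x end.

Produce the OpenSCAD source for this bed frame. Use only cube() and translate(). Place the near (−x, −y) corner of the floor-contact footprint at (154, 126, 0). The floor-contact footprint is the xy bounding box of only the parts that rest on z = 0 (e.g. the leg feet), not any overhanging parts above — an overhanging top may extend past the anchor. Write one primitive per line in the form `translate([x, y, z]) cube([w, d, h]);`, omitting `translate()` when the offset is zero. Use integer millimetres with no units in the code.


translate([154, 126, 0]) cube([64, 64, 487]);
translate([154, 897, 0]) cube([64, 64, 487]);
translate([2095, 126, 0]) cube([64, 64, 487]);
translate([2095, 897, 0]) cube([64, 64, 487]);
translate([218, 126, 194]) cube([1877, 24, 172]);
translate([218, 937, 194]) cube([1877, 24, 172]);
translate([154, 190, 194]) cube([24, 707, 172]);
translate([2135, 190, 194]) cube([24, 707, 172]);
translate([250, 126, 366]) cube([91, 835, 22]);
translate([373, 126, 366]) cube([91, 835, 22]);
translate([496, 126, 366]) cube([91, 835, 22]);
translate([619, 126, 366]) cube([91, 835, 22]);
translate([742, 126, 366]) cube([91, 835, 22]);
translate([865, 126, 366]) cube([91, 835, 22]);
translate([988, 126, 366]) cube([91, 835, 22]);
translate([1111, 126, 366]) cube([91, 835, 22]);
translate([1234, 126, 366]) cube([91, 835, 22]);
translate([1357, 126, 366]) cube([91, 835, 22]);
translate([1480, 126, 366]) cube([91, 835, 22]);
translate([1603, 126, 366]) cube([91, 835, 22]);
translate([1726, 126, 366]) cube([91, 835, 22]);
translate([1849, 126, 366]) cube([91, 835, 22]);
translate([1972, 126, 366]) cube([91, 835, 22]);


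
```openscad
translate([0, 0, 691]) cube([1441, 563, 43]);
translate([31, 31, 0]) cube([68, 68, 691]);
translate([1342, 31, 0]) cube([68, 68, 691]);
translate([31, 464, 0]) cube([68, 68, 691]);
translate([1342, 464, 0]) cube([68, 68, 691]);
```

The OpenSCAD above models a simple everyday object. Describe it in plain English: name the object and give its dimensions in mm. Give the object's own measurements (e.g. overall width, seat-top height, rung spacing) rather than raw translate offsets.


A table: top 1441 mm (x) × 563 mm (y), 43 mm thick, upper face at z = 734 mm, on four 68×68 mm square legs, each inset 31 mm from the nearest pair of top edges from z = 0 to the bottom of the top.


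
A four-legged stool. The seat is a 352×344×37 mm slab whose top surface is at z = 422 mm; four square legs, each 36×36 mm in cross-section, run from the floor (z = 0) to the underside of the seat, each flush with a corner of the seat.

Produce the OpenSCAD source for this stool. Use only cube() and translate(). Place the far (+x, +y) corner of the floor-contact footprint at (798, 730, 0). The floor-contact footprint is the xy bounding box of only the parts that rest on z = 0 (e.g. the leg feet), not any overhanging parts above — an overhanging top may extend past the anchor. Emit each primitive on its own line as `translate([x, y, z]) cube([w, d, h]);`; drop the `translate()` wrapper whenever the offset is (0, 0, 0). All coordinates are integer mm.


translate([446, 386, 385]) cube([352, 344, 37]);
translate([446, 386, 0]) cube([36, 36, 385]);
translate([762, 386, 0]) cube([36, 36, 385]);
translate([446, 694, 0]) cube([36, 36, 385]);
translate([762, 694, 0]) cube([36, 36, 385]);


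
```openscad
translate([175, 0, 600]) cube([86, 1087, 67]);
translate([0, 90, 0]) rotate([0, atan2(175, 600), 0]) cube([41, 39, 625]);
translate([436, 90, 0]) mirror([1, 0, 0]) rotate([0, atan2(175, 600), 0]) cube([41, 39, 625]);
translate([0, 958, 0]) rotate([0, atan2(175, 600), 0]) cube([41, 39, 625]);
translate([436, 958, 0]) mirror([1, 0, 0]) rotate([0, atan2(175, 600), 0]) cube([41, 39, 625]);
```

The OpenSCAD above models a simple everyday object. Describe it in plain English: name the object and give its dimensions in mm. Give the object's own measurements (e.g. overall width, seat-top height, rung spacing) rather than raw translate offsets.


A sawhorse. A 86×1087×67 mm beam (x, y, z) sits on two A-frame leg pairs. Each pair is two raked legs of 41×39 mm section (39 mm along y) splaying symmetrically in x. Each leg rises 600 mm vertically over 175 mm of horizontal reach and is 625 mm long along its own axis. Every leg's outer bottom edge rests on the floor and its outer top edge meets a bottom edge of the beam — the left legs (tilting toward +x) meet the beam's −x bottom edge, the right legs (their mirror images, tilting toward −x) meet its +x bottom edge — so the leg tops tuck under the beam, the beam's underside is 600 mm above the floor, and the feet are 436 mm apart outside-to-outside with the beam centred between them. The two leg pairs are set in 90 mm from either end of the beam.


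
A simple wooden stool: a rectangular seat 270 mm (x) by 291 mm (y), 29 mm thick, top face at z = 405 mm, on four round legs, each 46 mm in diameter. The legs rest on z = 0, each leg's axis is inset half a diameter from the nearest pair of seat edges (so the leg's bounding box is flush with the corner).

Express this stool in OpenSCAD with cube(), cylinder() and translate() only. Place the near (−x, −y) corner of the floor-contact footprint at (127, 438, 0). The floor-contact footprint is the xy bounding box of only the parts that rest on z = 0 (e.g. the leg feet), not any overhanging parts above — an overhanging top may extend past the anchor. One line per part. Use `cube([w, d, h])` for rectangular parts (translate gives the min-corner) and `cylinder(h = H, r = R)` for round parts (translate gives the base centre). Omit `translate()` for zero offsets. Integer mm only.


translate([127, 438, 376]) cube([270, 291, 29]);
translate([150, 461, 0]) cylinder(h = 376, r = 23);
translate([374, 461, 0]) cylinder(h = 376, r = 23);
translate([150, 706, 0]) cylinder(h = 376, r = 23);
translate([374, 706, 0]) cylinder(h = 376, r = 23);


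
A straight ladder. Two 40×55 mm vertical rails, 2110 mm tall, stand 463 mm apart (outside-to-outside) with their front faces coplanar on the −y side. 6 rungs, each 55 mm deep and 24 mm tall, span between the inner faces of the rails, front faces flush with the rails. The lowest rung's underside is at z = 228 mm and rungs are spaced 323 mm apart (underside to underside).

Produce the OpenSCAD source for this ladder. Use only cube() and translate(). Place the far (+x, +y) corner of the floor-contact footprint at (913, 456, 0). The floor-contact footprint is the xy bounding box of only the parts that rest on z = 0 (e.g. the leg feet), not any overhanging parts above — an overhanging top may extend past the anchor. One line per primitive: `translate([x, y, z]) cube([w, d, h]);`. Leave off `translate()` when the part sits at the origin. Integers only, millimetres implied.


// rung span = 463 - 2*40 = 383
// rung[k] z = 228 + k*323
translate([450, 401, 0]) cube([40, 55, 2110]);
translate([873, 401, 0]) cube([40, 55, 2110]);
translate([490, 401, 228]) cube([383, 55, 24]);
translate([490, 401, 551]) cube([383, 55, 24]);
translate([490, 401, 874]) cube([383, 55, 24]);
translate([490, 401, 1197]) cube([383, 55, 24]);
translate([490, 401, 1520]) cube([383, 55, 24]);
translate([490, 401, 1843]) cube([383, 55, 24]);


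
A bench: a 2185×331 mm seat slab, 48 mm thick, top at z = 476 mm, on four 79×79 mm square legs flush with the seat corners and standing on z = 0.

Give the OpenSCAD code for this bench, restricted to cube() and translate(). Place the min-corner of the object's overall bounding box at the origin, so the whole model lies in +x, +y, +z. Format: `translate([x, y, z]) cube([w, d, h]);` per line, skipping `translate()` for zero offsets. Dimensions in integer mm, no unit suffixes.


translate([0, 0, 428]) cube([2185, 331, 48]);
cube([79, 79, 428]);
translate([0, 252, 0]) cube([79, 79, 428]);
translate([2106, 0, 0]) cube([79, 79, 428]);
translate([2106, 252, 0]) cube([79, 79, 428]);


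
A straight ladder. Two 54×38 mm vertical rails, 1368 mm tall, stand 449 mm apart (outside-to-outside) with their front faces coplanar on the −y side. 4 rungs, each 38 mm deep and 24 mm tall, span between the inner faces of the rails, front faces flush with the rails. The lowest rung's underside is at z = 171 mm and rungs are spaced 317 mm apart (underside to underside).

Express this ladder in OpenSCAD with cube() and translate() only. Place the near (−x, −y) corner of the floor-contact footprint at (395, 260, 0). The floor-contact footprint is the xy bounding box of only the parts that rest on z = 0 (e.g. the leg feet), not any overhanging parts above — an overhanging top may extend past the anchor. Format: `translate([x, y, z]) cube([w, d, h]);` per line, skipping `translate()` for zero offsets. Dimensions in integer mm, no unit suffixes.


translate([395, 260, 0]) cube([54, 38, 1368]);
translate([790, 260, 0]) cube([54, 38, 1368]);
translate([449, 260, 171]) cube([341, 38, 24]);
translate([449, 260, 488]) cube([341, 38, 24]);
translate([449, 260, 805]) cube([341, 38, 24]);
translate([449, 260, 1122]) cube([341, 38, 24]);


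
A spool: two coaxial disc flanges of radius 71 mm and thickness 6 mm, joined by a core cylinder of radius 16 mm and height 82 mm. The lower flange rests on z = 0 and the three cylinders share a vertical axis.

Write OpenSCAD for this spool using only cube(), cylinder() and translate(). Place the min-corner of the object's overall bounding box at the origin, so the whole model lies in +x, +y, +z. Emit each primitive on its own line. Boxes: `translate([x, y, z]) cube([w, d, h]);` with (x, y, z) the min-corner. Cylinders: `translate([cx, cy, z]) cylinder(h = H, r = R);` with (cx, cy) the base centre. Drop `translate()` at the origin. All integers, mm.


translate([71, 71, 0]) cylinder(h = 6, r = 71);
translate([71, 71, 6]) cylinder(h = 82, r = 16);
translate([71, 71, 88]) cylinder(h = 6, r = 71);


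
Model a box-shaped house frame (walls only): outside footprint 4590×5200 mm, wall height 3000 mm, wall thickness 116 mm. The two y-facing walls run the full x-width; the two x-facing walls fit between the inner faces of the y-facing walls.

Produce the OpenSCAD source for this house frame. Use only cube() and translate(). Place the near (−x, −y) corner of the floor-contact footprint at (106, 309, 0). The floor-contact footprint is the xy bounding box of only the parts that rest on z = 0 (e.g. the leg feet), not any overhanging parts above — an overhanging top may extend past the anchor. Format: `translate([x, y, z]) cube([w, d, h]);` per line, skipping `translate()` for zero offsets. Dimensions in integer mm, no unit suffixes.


translate([106, 309, 0]) cube([4590, 116, 3000]);
translate([106, 5393, 0]) cube([4590, 116, 3000]);
translate([106, 425, 0]) cube([116, 4968, 3000]);
translate([4580, 425, 0]) cube([116, 4968, 3000]);


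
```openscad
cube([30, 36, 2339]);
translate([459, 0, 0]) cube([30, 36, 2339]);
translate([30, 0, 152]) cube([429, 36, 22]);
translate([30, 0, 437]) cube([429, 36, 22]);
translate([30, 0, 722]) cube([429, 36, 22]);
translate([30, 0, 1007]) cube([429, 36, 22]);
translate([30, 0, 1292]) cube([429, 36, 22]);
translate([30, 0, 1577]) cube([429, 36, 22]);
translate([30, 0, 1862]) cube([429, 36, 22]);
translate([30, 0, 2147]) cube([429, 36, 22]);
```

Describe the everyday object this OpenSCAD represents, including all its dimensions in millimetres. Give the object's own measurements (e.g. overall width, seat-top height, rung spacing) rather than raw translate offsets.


A straight ladder. Two 30×36 mm vertical rails, 2339 mm tall, stand 489 mm apart (outside-to-outside) with their front faces coplanar on the −y side. 8 rungs, each 36 mm deep and 22 mm tall, span between the inner faces of the rails, front faces flush with the rails. The lowest rung's underside is at z = 152 mm and rungs are spaced 285 mm apart (underside to underside).


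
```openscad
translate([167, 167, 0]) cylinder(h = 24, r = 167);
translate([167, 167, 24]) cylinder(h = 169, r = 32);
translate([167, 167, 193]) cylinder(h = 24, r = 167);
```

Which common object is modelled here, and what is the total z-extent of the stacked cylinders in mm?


A spool. The overall height is 217 mm.

Three coaxial cylinders, large–small–large — a spool. Two 24 mm flanges and a 169 mm core give 24 + 169 + 24 = 217 mm.


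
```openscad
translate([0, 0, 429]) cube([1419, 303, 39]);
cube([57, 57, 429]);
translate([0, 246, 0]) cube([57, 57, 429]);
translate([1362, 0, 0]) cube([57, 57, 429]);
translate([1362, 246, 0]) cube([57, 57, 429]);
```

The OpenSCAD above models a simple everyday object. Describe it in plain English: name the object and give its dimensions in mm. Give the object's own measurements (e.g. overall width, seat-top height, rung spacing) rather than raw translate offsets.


A bench: a 1419×303 mm seat slab, 39 mm thick, top at z = 468 mm, on four 57×57 mm square legs flush with the seat corners and standing on z = 0.


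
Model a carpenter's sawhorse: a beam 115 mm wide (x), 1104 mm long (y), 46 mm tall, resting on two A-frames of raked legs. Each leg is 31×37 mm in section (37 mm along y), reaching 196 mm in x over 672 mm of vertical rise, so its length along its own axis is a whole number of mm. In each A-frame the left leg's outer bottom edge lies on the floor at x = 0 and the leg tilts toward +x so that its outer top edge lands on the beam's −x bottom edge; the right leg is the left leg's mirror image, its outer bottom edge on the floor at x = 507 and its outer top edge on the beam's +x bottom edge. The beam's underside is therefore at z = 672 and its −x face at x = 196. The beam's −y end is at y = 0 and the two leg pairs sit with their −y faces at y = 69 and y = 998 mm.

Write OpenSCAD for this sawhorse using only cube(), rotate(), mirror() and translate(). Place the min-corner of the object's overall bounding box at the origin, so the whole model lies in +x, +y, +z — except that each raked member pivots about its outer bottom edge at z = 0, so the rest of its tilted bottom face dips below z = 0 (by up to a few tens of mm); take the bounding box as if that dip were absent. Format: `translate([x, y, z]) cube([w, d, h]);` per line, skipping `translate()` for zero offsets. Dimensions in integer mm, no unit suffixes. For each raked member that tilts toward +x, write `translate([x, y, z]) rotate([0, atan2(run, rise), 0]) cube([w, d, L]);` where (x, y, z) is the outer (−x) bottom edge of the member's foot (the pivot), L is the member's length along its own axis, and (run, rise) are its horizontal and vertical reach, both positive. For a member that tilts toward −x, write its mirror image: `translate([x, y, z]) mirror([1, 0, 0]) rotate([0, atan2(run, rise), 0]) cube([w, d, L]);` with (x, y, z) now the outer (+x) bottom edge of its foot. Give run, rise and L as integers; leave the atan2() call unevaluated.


translate([196, 0, 672]) cube([115, 1104, 46]);
translate([0, 69, 0]) rotate([0, atan2(196, 672), 0]) cube([31, 37, 700]);
translate([507, 69, 0]) mirror([1, 0, 0]) rotate([0, atan2(196, 672), 0]) cube([31, 37, 700]);
translate([0, 998, 0]) rotate([0, atan2(196, 672), 0]) cube([31, 37, 700]);
translate([507, 998, 0]) mirror([1, 0, 0]) rotate([0, atan2(196, 672), 0]) cube([31, 37, 700]);


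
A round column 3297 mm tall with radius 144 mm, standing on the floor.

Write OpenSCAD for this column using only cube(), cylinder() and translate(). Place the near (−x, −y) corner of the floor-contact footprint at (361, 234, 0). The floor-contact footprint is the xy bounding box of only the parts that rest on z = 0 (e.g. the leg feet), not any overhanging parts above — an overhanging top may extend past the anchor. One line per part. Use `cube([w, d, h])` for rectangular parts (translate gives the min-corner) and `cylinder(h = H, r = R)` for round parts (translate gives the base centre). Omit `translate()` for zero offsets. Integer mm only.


translate([505, 378, 0]) cylinder(h = 3297, r = 144);


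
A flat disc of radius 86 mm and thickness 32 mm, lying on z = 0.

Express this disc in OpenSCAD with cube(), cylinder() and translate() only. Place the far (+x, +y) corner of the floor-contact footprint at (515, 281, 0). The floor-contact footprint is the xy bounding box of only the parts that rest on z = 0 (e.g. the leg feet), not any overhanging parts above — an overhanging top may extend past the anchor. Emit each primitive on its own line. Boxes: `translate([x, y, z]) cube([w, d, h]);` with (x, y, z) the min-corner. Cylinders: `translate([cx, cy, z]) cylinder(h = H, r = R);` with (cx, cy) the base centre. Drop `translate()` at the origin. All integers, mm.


translate([429, 195, 0]) cylinder(h = 32, r = 86);


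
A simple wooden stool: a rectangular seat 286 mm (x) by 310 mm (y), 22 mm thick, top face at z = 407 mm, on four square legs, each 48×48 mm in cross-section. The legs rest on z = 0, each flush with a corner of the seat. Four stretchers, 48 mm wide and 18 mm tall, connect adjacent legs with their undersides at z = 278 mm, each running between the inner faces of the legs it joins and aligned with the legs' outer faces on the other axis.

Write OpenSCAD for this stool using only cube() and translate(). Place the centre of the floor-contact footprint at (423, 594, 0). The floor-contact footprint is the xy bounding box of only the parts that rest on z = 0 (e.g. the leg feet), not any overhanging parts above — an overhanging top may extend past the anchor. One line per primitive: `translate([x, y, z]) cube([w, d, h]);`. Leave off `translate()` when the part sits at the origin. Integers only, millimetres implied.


translate([280, 439, 385]) cube([286, 310, 22]);
translate([280, 439, 0]) cube([48, 48, 385]);
translate([518, 439, 0]) cube([48, 48, 385]);
translate([280, 701, 0]) cube([48, 48, 385]);
translate([518, 701, 0]) cube([48, 48, 385]);
translate([328, 439, 278]) cube([190, 48, 18]);
translate([328, 701, 278]) cube([190, 48, 18]);
translate([280, 487, 278]) cube([48, 214, 18]);
translate([518, 487, 278]) cube([48, 214, 18]);


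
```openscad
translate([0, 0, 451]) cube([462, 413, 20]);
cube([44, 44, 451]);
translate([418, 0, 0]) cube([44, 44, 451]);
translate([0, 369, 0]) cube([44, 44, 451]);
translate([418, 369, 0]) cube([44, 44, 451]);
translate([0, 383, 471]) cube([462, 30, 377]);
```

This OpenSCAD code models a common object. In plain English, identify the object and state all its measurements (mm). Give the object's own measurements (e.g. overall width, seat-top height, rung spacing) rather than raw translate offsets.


A chair. The seat is a 462×413×20 mm slab with its top at z = 471 mm, on four 44×44 mm corner legs (flush with the seat edges, standing on z = 0). A flat backrest 30 mm thick, 377 mm tall, spans the full seat width and rises from the seat top along its +y edge, rear face flush with the rear of the seat.


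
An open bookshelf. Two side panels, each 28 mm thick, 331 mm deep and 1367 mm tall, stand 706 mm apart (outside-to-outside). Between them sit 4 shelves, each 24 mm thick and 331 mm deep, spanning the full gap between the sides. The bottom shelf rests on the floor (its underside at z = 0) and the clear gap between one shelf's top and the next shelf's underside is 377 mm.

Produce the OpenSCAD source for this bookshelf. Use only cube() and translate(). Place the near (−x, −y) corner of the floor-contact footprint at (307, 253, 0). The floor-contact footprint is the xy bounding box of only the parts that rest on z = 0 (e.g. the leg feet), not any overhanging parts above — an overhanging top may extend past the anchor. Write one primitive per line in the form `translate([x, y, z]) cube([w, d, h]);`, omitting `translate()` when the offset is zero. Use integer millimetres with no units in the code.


translate([307, 253, 0]) cube([28, 331, 1367]);
translate([985, 253, 0]) cube([28, 331, 1367]);
translate([335, 253, 0]) cube([650, 331, 24]);
translate([335, 253, 401]) cube([650, 331, 24]);
translate([335, 253, 802]) cube([650, 331, 24]);
translate([335, 253, 1203]) cube([650, 331, 24]);


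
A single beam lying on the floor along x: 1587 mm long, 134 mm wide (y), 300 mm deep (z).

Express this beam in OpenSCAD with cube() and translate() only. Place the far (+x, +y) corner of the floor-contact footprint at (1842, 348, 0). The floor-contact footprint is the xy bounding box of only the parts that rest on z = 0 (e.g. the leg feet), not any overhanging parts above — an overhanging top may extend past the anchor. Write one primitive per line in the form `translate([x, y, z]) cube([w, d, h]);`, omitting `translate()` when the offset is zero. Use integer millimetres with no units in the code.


translate([255, 214, 0]) cube([1587, 134, 300]);


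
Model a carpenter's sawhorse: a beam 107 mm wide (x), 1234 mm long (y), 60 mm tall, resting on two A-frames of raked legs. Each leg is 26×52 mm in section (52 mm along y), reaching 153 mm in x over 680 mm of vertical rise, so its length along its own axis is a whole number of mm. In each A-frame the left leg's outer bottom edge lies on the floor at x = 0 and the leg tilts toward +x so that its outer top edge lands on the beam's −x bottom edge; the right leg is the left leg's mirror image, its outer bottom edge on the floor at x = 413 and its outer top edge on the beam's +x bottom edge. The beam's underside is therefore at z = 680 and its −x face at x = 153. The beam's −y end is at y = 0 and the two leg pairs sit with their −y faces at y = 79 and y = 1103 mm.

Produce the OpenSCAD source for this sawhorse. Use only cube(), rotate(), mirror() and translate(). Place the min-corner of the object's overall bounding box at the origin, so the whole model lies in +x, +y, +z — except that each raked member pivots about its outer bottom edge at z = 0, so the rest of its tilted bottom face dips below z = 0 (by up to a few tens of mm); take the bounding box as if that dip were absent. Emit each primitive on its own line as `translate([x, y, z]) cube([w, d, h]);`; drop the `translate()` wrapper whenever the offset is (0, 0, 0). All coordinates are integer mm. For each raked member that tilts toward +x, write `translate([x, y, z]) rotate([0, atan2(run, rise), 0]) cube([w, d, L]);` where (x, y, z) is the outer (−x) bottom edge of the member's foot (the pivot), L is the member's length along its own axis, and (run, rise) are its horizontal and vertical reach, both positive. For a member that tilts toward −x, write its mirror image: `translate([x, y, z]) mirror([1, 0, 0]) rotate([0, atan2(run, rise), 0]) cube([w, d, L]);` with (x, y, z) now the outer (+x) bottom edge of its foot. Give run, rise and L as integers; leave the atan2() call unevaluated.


translate([153, 0, 680]) cube([107, 1234, 60]);
translate([0, 79, 0]) rotate([0, atan2(153, 680), 0]) cube([26, 52, 697]);
translate([413, 79, 0]) mirror([1, 0, 0]) rotate([0, atan2(153, 680), 0]) cube([26, 52, 697]);
translate([0, 1103, 0]) rotate([0, atan2(153, 680), 0]) cube([26, 52, 697]);
translate([413, 1103, 0]) mirror([1, 0, 0]) rotate([0, atan2(153, 680), 0]) cube([26, 52, 697]);


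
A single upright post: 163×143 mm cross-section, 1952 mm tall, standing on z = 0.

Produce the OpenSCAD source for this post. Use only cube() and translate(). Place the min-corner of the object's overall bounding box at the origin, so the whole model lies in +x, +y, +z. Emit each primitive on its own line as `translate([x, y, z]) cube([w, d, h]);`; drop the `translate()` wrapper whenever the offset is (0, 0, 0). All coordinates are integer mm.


cube([163, 143, 1952]);


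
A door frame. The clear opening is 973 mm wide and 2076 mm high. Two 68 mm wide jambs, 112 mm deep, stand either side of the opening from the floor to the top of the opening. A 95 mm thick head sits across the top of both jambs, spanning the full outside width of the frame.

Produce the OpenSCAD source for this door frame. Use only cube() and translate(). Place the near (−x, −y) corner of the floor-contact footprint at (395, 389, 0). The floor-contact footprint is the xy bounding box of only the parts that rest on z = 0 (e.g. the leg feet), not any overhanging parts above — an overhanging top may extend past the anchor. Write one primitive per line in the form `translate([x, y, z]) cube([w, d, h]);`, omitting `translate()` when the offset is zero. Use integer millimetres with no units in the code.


translate([395, 389, 0]) cube([68, 112, 2076]);
translate([1436, 389, 0]) cube([68, 112, 2076]);
translate([395, 389, 2076]) cube([1109, 112, 95]);


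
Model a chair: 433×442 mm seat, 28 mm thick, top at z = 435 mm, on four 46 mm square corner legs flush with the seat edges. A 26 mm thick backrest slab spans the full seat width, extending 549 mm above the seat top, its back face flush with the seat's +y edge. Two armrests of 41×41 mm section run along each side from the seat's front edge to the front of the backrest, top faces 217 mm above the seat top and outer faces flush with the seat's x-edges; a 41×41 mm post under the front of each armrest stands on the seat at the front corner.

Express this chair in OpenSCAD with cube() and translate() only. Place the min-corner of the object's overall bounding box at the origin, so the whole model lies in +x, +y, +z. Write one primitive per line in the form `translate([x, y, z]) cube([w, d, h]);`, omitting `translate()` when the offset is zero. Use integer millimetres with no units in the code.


// leg_h = 435 - 28 = 407
// arm post h = 217 - 41 = 176
translate([0, 0, 407]) cube([433, 442, 28]);
cube([46, 46, 407]);
translate([387, 0, 0]) cube([46, 46, 407]);
translate([0, 396, 0]) cube([46, 46, 407]);
translate([387, 396, 0]) cube([46, 46, 407]);
translate([0, 416, 435]) cube([433, 26, 549]);
translate([0, 0, 611]) cube([41, 416, 41]);
translate([392, 0, 611]) cube([41, 416, 41]);
translate([0, 0, 435]) cube([41, 41, 176]);
translate([392, 0, 435]) cube([41, 41, 176]);


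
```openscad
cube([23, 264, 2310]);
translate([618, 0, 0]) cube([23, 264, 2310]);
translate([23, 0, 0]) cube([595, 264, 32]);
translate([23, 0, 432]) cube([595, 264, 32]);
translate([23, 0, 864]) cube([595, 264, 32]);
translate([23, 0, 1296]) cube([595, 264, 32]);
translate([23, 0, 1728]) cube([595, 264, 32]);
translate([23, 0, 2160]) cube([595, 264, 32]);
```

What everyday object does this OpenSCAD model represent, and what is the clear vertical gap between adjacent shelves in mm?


A bookshelf. The clear shelf gap is 400 mm.

Two tall side panels with 6 horizontal boards between them — a bookshelf. The first two shelf undersides are at z = 0 and z = 432; with shelf thickness 32, the clear gap is 432 − 0 − 32 = 400 mm.


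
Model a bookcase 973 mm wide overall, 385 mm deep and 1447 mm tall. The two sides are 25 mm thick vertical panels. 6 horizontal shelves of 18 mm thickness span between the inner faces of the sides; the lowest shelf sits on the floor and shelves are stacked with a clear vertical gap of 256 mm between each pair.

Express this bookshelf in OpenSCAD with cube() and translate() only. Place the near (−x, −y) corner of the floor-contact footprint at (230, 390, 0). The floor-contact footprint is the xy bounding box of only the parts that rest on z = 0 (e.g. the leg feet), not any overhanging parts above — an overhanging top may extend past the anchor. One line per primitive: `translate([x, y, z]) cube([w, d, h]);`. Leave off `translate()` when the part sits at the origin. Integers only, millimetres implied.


translate([230, 390, 0]) cube([25, 385, 1447]);
translate([1178, 390, 0]) cube([25, 385, 1447]);
translate([255, 390, 0]) cube([923, 385, 18]);
translate([255, 390, 274]) cube([923, 385, 18]);
translate([255, 390, 548]) cube([923, 385, 18]);
translate([255, 390, 822]) cube([923, 385, 18]);
translate([255, 390, 1096]) cube([923, 385, 18]);
translate([255, 390, 1370]) cube([923, 385, 18]);


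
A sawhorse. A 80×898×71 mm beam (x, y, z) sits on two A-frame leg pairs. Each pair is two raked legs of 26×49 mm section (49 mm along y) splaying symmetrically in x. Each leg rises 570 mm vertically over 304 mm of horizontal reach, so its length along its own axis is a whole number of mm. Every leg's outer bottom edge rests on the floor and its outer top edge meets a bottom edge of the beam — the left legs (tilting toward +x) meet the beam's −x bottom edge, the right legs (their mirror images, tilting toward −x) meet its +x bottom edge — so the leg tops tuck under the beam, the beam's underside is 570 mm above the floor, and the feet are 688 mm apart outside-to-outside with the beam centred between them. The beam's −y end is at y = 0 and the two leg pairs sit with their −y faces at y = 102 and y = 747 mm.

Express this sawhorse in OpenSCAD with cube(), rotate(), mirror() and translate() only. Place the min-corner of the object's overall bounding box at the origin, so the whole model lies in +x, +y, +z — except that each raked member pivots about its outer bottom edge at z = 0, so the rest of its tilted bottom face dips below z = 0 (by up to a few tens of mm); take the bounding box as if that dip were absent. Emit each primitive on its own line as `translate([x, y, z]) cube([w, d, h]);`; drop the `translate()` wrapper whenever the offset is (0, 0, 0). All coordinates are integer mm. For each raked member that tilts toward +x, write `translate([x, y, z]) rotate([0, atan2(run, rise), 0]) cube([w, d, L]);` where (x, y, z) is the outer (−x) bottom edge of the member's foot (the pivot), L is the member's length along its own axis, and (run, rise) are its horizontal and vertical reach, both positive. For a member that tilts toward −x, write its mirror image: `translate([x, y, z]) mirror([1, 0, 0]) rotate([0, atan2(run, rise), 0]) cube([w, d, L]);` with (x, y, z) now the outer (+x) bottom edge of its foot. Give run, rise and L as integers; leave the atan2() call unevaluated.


translate([304, 0, 570]) cube([80, 898, 71]);
translate([0, 102, 0]) rotate([0, atan2(304, 570), 0]) cube([26, 49, 646]);
translate([688, 102, 0]) mirror([1, 0, 0]) rotate([0, atan2(304, 570), 0]) cube([26, 49, 646]);
translate([0, 747, 0]) rotate([0, atan2(304, 570), 0]) cube([26, 49, 646]);
translate([688, 747, 0]) mirror([1, 0, 0]) rotate([0, atan2(304, 570), 0]) cube([26, 49, 646]);


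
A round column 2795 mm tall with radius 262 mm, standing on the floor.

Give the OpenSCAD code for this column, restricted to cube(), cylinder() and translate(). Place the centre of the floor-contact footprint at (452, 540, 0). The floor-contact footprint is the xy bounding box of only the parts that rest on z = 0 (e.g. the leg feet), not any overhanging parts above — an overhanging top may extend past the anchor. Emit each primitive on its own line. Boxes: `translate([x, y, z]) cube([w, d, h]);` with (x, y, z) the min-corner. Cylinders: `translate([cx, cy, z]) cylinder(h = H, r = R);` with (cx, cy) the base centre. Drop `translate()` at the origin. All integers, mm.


translate([452, 540, 0]) cylinder(h = 2795, r = 262);


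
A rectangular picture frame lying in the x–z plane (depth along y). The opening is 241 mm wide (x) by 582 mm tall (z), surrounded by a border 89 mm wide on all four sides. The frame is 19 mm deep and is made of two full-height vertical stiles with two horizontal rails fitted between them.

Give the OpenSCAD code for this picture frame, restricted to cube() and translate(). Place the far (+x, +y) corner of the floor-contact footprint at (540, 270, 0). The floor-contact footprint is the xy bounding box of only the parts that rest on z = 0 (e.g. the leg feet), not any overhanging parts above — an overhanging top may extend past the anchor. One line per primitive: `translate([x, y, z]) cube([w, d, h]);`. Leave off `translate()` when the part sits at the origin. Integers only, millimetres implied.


translate([121, 251, 0]) cube([89, 19, 760]);
translate([451, 251, 0]) cube([89, 19, 760]);
translate([210, 251, 0]) cube([241, 19, 89]);
translate([210, 251, 671]) cube([241, 19, 89]);


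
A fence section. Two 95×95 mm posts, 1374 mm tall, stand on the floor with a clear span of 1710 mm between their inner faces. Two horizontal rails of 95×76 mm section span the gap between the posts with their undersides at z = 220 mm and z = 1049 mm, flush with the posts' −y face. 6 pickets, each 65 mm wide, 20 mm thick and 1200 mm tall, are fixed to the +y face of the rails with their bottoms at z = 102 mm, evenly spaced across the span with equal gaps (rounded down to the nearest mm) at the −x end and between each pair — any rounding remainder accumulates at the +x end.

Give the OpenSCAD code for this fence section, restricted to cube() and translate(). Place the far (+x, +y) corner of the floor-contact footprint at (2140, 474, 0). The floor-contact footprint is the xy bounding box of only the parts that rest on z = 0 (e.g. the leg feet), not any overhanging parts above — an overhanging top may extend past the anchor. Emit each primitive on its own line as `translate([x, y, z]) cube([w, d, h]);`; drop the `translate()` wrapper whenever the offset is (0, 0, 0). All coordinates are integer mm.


translate([240, 379, 0]) cube([95, 95, 1374]);
translate([2045, 379, 0]) cube([95, 95, 1374]);
translate([335, 379, 220]) cube([1710, 95, 76]);
translate([335, 379, 1049]) cube([1710, 95, 76]);
translate([523, 474, 102]) cube([65, 20, 1200]);
translate([776, 474, 102]) cube([65, 20, 1200]);
translate([1029, 474, 102]) cube([65, 20, 1200]);
translate([1282, 474, 102]) cube([65, 20, 1200]);
translate([1535, 474, 102]) cube([65, 20, 1200]);
translate([1788, 474, 102]) cube([65, 20, 1200]);
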